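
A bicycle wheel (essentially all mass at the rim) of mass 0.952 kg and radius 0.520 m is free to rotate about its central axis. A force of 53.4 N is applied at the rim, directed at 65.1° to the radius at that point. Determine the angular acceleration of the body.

α ≈ 97.8 rad/s²

I = MR² = (0.952)(0.520)² = 0.2574 kg·m².
Only the tangential component produces torque: τ = F R sinθ = (53.4)(0.520) sin 65.1° = 25.19 N·m.
From τ = Iα: α = 25.19/0.2574 = 97.84 rad/s².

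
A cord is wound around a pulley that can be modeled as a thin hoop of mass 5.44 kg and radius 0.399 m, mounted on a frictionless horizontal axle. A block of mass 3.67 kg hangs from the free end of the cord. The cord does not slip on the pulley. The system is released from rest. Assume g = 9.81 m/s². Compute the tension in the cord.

T ≈ 21.5 N

I = MR² = (5.44)(0.399)² = 0.8661 kg·m².
Block: mg − T = ma. Pulley: TR = Iα. No-slip: a = αR, so T = (I/R²)a = 5.440·a.
Then mg = (m + 5.440)a, so a = (3.67)(9.81)/(3.67 + 5.440) = 3.952 m/s².
T = 5.440·a = 21.50 N.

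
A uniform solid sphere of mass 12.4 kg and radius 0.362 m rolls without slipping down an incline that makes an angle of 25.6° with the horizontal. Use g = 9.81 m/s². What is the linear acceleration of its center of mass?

a ≈ 3.03 m/s²

Translation along the incline: Mg sinθ − f = Ma.
Rotation about the center: fR = Iα with I = (2/5)MR². No-slip gives a = αR, so f = (I/R²)a = (2/5)M a.
Substituting: Mg sinθ = (1 + 0.4000)Ma, so a = g sinθ/(1 + 0.4000) = (9.81) sin 25.6° / 1.400 = 3.028 m/s².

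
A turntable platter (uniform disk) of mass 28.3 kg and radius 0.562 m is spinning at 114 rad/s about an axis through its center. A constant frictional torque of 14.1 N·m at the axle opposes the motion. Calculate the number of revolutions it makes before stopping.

≈ 328 revolutions

I = ½MR² = (1/2)(28.3)(0.562)² = 4.469 kg·m².
The net torque has magnitude 14.1 N·m, opposing ω.
|α| = τ/I = 14.10/4.469 = 3.155 rad/s² (deceleration).
ω² = ω₀² − 2|α|θ with ω = 0 ⇒ θ = ω₀²/(2|α|) = 2060 rad = 327.8 rev.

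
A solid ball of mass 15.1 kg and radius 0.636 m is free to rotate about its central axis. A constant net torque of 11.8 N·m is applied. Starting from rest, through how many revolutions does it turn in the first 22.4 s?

I = (2/5)MR² = (2/5)(15.1)(0.636)² = 2.443 kg·m².
α = τ/I = 11.8/2.443 = 4.830 rad/s².
θ = ½αt² = ½(4.830)(22.4)² = 1212 rad.
Revolutions = θ/(2π) = 192.8.

≈ 193 revolutions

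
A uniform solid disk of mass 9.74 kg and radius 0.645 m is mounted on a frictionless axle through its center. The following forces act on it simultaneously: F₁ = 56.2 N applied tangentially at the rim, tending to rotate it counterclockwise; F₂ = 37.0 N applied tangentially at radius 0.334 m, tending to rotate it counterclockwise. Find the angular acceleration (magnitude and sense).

I = ½MR² = (1/2)(9.74)(0.645)² = 2.026 kg·m².
Taking counterclockwise as positive: τ₁ = +(56.2)(0.645) = +36.25 N·m; τ₂ = +(37.0)(0.334) = +12.36 N·m.
Net torque τ = 48.61 N·m.
α = τ/I = 48.61/2.026 = 23.99 rad/s².

α ≈ 24.0 rad/s², counterclockwise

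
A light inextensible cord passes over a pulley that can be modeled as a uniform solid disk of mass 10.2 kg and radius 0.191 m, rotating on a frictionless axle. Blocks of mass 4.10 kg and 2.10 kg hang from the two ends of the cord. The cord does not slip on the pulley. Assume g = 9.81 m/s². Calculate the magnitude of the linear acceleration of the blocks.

a ≈ 1.74 m/s²

I = ½MR² = (1/2)(10.2)(0.191)² = 0.1861 kg·m².
Heavier block: m₁g − T₁ = m₁a. Lighter block: T₂ − m₂g = m₂a.
Pulley: (T₁ − T₂)R = Iα = I(a/R), so T₁ − T₂ = (I/R²)a = (1/2)M_p a = 5.100·a.
Adding the three: (m₁ − m₂)g = (m₁ + m₂ + 5.100)a, so a = (4.10 − 2.10)(9.81)/(4.10 + 2.10 + 5.100) = 1.736 m/s².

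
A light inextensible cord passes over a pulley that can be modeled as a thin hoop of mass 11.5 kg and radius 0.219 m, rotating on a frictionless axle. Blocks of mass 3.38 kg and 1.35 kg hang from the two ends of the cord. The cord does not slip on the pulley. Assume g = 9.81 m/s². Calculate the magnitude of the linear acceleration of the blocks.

a ≈ 1.23 m/s²

I = MR² = (11.5)(0.219)² = 0.5516 kg·m².
Heavier block: m₁g − T₁ = m₁a. Lighter block: T₂ − m₂g = m₂a.
Pulley: (T₁ − T₂)R = Iα = I(a/R), so T₁ − T₂ = (I/R²)a = 1·M_p a = 11.50·a.
Adding the three: (m₁ − m₂)g = (m₁ + m₂ + 11.50)a, so a = (3.38 − 1.35)(9.81)/(3.38 + 1.35 + 11.50) = 1.227 m/s².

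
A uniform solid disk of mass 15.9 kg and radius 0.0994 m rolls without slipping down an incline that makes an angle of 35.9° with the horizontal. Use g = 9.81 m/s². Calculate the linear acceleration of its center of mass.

Translation along the incline: Mg sinθ − f = Ma.
Rotation about the center: fR = Iα with I = ½MR². No-slip gives a = αR, so f = (I/R²)a = (1/2)M a.
Substituting: Mg sinθ = (1 + 0.5000)Ma, so a = g sinθ/(1 + 0.5000) = (9.81) sin 35.9° / 1.500 = 3.835 m/s².

a ≈ 3.83 m/s²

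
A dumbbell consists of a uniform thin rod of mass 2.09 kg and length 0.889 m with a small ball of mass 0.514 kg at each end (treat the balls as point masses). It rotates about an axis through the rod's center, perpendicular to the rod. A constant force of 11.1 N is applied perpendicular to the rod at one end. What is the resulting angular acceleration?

α ≈ 14.5 rad/s²

I_rod = (1/12)ML² = (1/12)(2.09)(0.889)² = 0.1376 kg·m².
I_balls = 2·m·(L/2)² = 2(0.514)(0.4445)² = 0.2031 kg·m².
Total I = 0.3408 kg·m².
τ = F·(L/2) = (11.1)(0.445) = 4.934 N·m.
α = τ/I = 4.934/0.3408 = 14.48 rad/s².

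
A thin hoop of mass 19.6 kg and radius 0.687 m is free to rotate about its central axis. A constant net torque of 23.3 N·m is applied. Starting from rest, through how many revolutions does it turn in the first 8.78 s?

≈ 15.5 revolutions

I = MR² = (19.6)(0.687)² = 9.251 kg·m².
α = τ/I = 23.3/9.251 = 2.519 rad/s².
θ = ½αt² = ½(2.519)(8.78)² = 97.08 rad.
Revolutions = θ/(2π) = 15.45.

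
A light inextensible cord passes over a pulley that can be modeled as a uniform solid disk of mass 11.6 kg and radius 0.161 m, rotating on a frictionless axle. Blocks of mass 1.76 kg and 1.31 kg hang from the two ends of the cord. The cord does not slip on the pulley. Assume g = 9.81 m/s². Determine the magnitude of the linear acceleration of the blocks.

I = ½MR² = (1/2)(11.6)(0.161)² = 0.1503 kg·m².
Heavier block: m₁g − T₁ = m₁a. Lighter block: T₂ − m₂g = m₂a.
Pulley: (T₁ − T₂)R = Iα = I(a/R), so T₁ − T₂ = (I/R²)a = (1/2)M_p a = 5.800·a.
Adding the three: (m₁ − m₂)g = (m₁ + m₂ + 5.800)a, so a = (1.76 − 1.31)(9.81)/(1.76 + 1.31 + 5.800) = 0.4977 m/s².

a ≈ 0.498 m/s²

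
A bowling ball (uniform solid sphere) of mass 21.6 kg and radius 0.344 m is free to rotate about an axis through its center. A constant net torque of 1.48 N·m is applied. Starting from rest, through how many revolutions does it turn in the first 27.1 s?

≈ 84.6 revolutions

I = (2/5)MR² = (2/5)(21.6)(0.344)² = 1.022 kg·m².
α = τ/I = 1.48/1.022 = 1.448 rad/s².
θ = ½αt² = ½(1.448)(27.1)² = 531.5 rad.
Revolutions = θ/(2π) = 84.60.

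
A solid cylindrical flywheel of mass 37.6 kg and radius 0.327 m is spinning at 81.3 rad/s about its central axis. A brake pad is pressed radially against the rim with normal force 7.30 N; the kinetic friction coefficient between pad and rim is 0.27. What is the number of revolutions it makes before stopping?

≈ 1640 revolutions

I = ½MR² = (1/2)(37.6)(0.327)² = 2.010 kg·m².
Friction force f = μN = (0.27)(7.30) = 1.971 N at the rim; torque magnitude τ = fR = 0.6445 N·m, opposing ω.
|α| = τ/I = 0.6445/2.010 = 0.3206 rad/s² (deceleration).
ω² = ω₀² − 2|α|θ with ω = 0 ⇒ θ = ω₀²/(2|α|) = 10310 rad = 1641 rev.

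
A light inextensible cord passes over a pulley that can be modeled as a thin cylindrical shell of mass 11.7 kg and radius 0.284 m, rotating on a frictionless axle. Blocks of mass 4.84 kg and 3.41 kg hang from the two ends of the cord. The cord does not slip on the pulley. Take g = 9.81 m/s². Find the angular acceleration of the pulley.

α ≈ 2.48 rad/s²

I = MR² = (11.7)(0.284)² = 0.9437 kg·m².
Heavier block: m₁g − T₁ = m₁a. Lighter block: T₂ − m₂g = m₂a.
Pulley: (T₁ − T₂)R = Iα = I(a/R), so T₁ − T₂ = (I/R²)a = 1·M_p a = 11.70·a.
Adding the three: (m₁ − m₂)g = (m₁ + m₂ + 11.70)a, so a = (4.84 − 3.41)(9.81)/(4.84 + 3.41 + 11.70) = 0.7032 m/s².
α = a/R = 0.7032/0.284 = 2.476 rad/s².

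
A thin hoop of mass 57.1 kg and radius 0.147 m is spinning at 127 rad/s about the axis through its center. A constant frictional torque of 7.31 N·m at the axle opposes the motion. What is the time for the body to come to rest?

I = MR² = (57.1)(0.147)² = 1.234 kg·m².
The net torque has magnitude 7.31 N·m, opposing ω.
|α| = τ/I = 7.310/1.234 = 5.924 rad/s² (deceleration).
0 = ω₀ − |α|t ⇒ t = ω₀/|α| = 127/5.924 = 21.44 s.

t ≈ 21.4 s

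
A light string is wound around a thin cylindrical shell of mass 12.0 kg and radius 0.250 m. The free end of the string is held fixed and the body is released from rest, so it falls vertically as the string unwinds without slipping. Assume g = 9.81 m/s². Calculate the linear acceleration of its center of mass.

Translation: Mg − T = Ma. Rotation about the center: TR = Iα with I = MR².
With a = αR: T = (I/R²)a = M a, so Mg = (1 + 1.000)Ma.
a = g/(1 + 1.000) = 9.81/2.000 = 4.905 m/s².

a ≈ 4.91 m/s²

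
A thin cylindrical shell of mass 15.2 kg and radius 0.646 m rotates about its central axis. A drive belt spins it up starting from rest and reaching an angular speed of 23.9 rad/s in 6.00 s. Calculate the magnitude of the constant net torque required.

I = MR² = (15.2)(0.646)² = 6.343 kg·m².
α = Δω/Δt = (23.9 − 0)/6.00 = 3.983 rad/s².
τ = Iα = (6.343)(3.983) = 25.27 N·m.

τ ≈ 25.3 N·m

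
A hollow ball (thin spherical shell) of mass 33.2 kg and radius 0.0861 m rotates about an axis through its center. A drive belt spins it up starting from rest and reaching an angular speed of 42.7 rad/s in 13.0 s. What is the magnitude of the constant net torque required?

I = (2/3)MR² = (2/3)(33.2)(0.0861)² = 0.1641 kg·m².
α = Δω/Δt = (42.7 − 0)/13.0 = 3.285 rad/s².
τ = Iα = (0.1641)(3.285) = 0.5389 N·m.

τ ≈ 0.539 N·m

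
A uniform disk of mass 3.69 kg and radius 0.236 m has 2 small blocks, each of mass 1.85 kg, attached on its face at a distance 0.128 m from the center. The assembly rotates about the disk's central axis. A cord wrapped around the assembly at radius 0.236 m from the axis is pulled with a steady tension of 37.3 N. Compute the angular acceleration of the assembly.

I_disk = ½MR² = ½(3.69)(0.236)² = 0.1028 kg·m².
I_blocks = 2·m·r² = 2(1.85)(0.128)² = 0.06062 kg·m².
Total I = 0.1634 kg·m².
τ = F r = (37.3)(0.236) = 8.803 N·m.
α = τ/I = 8.803/0.1634 = 53.88 rad/s².

α ≈ 53.9 rad/s²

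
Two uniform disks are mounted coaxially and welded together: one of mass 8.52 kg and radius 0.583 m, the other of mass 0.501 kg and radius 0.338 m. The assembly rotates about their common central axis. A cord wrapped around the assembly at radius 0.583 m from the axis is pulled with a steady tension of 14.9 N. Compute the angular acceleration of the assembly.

I = ½M₁R₁² + ½M₂R₂² = ½(8.52)(0.583)² + ½(0.501)(0.338)² = 1.477 kg·m².
τ = F r = (14.9)(0.583) = 8.687 N·m.
α = τ/I = 8.687/1.477 = 5.883 rad/s².

α ≈ 5.88 rad/s²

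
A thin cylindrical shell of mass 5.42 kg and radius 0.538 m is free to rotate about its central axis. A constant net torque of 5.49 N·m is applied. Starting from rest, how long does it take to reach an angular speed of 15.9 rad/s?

I = MR² = (5.42)(0.538)² = 1.569 kg·m².
α = τ/I = 5.49/1.569 = 3.500 rad/s².
ω = αt ⇒ t = ω/α = 15.9/3.500 = 4.543 s.

t ≈ 4.54 s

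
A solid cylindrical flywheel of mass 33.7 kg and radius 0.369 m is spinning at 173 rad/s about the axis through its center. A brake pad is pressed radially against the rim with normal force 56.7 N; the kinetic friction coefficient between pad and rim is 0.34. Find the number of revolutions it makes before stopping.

≈ 768 revolutions

I = ½MR² = (1/2)(33.7)(0.369)² = 2.294 kg·m².
Friction force f = μN = (0.34)(56.7) = 19.28 N at the rim; torque magnitude τ = fR = 7.114 N·m, opposing ω.
|α| = τ/I = 7.114/2.294 = 3.101 rad/s² (deceleration).
ω² = ω₀² − 2|α|θ with ω = 0 ⇒ θ = ω₀²/(2|α|) = 4826 rad = 768.2 rev.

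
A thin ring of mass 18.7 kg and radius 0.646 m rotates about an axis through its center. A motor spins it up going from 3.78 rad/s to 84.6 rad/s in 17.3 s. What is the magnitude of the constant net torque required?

τ ≈ 36.5 N·m

I = MR² = (18.7)(0.646)² = 7.804 kg·m².
α = Δω/Δt = (84.6 − 3.78)/17.3 = 4.672 rad/s².
τ = Iα = (7.804)(4.672) = 36.46 N·m.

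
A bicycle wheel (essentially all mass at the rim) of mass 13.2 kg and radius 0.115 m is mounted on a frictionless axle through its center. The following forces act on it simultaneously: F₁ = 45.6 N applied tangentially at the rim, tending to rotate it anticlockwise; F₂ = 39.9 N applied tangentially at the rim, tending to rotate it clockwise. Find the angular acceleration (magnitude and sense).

I = MR² = (13.2)(0.115)² = 0.1746 kg·m².
Taking anticlockwise as positive: τ₁ = +(45.6)(0.115) = +5.244 N·m; τ₂ = −(39.9)(0.115) = −4.588 N·m.
Net torque τ = 0.6555 N·m.
α = τ/I = 0.6555/0.1746 = 3.755 rad/s².

α ≈ 3.75 rad/s², anticlockwise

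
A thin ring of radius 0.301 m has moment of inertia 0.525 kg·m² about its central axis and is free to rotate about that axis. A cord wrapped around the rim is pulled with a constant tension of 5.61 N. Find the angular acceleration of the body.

α ≈ 3.22 rad/s²

τ = F R = (5.61)(0.301) = 1.689 N·m.
Newton's second law for rotation, τ = Iα, gives α = τ/I = 1.689/0.5250 = 3.216 rad/s².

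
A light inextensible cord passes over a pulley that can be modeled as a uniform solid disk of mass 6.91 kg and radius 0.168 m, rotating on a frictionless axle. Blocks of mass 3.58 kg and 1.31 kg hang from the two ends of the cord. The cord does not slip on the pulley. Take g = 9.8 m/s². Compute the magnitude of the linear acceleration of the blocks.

I = ½MR² = (1/2)(6.91)(0.168)² = 0.09751 kg·m².
Heavier block: m₁g − T₁ = m₁a. Lighter block: T₂ − m₂g = m₂a.
Pulley: (T₁ − T₂)R = Iα = I(a/R), so T₁ − T₂ = (I/R²)a = (1/2)M_p a = 3.455·a.
Adding the three: (m₁ − m₂)g = (m₁ + m₂ + 3.455)a, so a = (3.58 − 1.31)(9.8)/(3.58 + 1.31 + 3.455) = 2.666 m/s².

a ≈ 2.67 m/s²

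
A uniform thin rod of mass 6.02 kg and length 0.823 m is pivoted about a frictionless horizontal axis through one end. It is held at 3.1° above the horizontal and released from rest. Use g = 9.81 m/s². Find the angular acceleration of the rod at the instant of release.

α ≈ 17.9 rad/s²

About the pivot, I = (1/3)ML² = (1/3)(6.02)(0.823)² = 1.359 kg·m².
The weight acts at the center, a distance L/2 = 0.4115 m from the pivot; τ = Mg(L/2) cos 3.1° = 24.27 N·m.
α = τ/I = 24.27/1.359 = 17.85 rad/s².
(Equivalently α = (3g/(2L)) cos 3.1° = 17.85 rad/s².)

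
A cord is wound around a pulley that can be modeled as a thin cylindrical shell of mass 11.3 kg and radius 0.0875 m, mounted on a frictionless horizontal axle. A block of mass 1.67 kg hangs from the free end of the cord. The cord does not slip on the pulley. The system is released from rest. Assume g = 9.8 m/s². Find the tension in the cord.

T ≈ 14.3 N

I = MR² = (11.3)(0.0875)² = 0.08652 kg·m².
Block: mg − T = ma. Pulley: TR = Iα. No-slip: a = αR, so T = (I/R²)a = 11.30·a.
Then mg = (m + 11.30)a, so a = (1.67)(9.8)/(1.67 + 11.30) = 1.262 m/s².
T = 11.30·a = 14.26 N.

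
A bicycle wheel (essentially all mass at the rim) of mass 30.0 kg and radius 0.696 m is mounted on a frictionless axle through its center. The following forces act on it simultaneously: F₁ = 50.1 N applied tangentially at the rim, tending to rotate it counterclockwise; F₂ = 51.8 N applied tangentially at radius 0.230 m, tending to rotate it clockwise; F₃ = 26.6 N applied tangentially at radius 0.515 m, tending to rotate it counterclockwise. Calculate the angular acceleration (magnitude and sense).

I = MR² = (30.0)(0.696)² = 14.53 kg·m².
Taking counterclockwise as positive: τ₁ = +(50.1)(0.696) = +34.87 N·m; τ₂ = −(51.8)(0.230) = −11.91 N·m; τ₃ = +(26.6)(0.515) = +13.70 N·m.
Net torque τ = 36.65 N·m.
α = τ/I = 36.65/14.53 = 2.522 rad/s².

α ≈ 2.52 rad/s², counterclockwise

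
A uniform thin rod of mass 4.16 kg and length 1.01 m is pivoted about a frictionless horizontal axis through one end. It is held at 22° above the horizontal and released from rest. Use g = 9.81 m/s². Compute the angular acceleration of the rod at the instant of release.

α ≈ 13.5 rad/s²

About the pivot, I = (1/3)ML² = (1/3)(4.16)(1.01)² = 1.415 kg·m².
The weight acts at the center, a distance L/2 = 0.5050 m from the pivot; τ = Mg(L/2) cos 22° = 19.11 N·m.
α = τ/I = 19.11/1.415 = 13.51 rad/s².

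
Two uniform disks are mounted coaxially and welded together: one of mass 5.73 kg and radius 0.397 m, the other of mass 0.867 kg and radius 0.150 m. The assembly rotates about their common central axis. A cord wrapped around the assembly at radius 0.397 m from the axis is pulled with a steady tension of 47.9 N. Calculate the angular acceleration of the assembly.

I = ½M₁R₁² + ½M₂R₂² = ½(5.73)(0.397)² + ½(0.867)(0.150)² = 0.4613 kg·m².
τ = F r = (47.9)(0.397) = 19.02 N·m.
α = τ/I = 19.02/0.4613 = 41.22 rad/s².

α ≈ 41.2 rad/s²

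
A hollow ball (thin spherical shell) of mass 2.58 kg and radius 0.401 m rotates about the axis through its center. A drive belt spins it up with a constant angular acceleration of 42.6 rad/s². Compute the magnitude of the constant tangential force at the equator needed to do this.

I = (2/3)MR² = (2/3)(2.58)(0.401)² = 0.2766 kg·m².
The required torque is τ = Iα = (0.2766)(42.60) = 11.78 N·m.
A tangential force at the equator gives τ = FR, so F = τ/R = 11.78/0.401 = 29.38 N.

F ≈ 29.4 N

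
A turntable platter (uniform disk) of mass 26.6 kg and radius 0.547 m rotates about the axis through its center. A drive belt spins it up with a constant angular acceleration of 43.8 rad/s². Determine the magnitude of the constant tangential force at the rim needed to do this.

F ≈ 319 N

I = ½MR² = (1/2)(26.6)(0.547)² = 3.979 kg·m².
The required torque is τ = Iα = (3.979)(43.80) = 174.3 N·m.
A tangential force at the rim gives τ = FR, so F = τ/R = 174.3/0.547 = 318.6 N.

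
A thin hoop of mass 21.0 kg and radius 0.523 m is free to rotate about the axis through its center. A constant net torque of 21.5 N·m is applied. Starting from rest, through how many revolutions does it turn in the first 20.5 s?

≈ 125 revolutions

I = MR² = (21.0)(0.523)² = 5.744 kg·m².
α = τ/I = 21.5/5.744 = 3.743 rad/s².
θ = ½αt² = ½(3.743)(20.5)² = 786.5 rad.
Revolutions = θ/(2π) = 125.2.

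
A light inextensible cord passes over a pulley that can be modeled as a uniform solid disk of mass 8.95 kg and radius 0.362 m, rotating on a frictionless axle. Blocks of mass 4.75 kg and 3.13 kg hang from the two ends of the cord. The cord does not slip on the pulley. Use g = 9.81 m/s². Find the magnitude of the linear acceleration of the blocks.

a ≈ 1.29 m/s²

I = ½MR² = (1/2)(8.95)(0.362)² = 0.5864 kg·m².
Heavier block: m₁g − T₁ = m₁a. Lighter block: T₂ − m₂g = m₂a.
Pulley: (T₁ − T₂)R = Iα = I(a/R), so T₁ − T₂ = (I/R²)a = (1/2)M_p a = 4.475·a.
Adding the three: (m₁ − m₂)g = (m₁ + m₂ + 4.475)a, so a = (4.75 − 3.13)(9.81)/(4.75 + 3.13 + 4.475) = 1.286 m/s².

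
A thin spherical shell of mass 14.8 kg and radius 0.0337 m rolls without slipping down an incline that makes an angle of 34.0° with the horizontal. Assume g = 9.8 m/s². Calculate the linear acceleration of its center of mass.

a ≈ 3.29 m/s²

Translation along the incline: Mg sinθ − f = Ma.
Rotation about the center: fR = Iα with I = (2/3)MR². No-slip gives a = αR, so f = (I/R²)a = (2/3)M a.
Substituting: Mg sinθ = (1 + 0.6667)Ma, so a = g sinθ/(1 + 0.6667) = (9.8) sin 34.0° / 1.667 = 3.288 m/s².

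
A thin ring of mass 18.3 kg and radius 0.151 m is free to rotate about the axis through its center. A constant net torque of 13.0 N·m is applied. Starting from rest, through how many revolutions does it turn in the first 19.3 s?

I = MR² = (18.3)(0.151)² = 0.4173 kg·m².
α = τ/I = 13.0/0.4173 = 31.16 rad/s².
θ = ½αt² = ½(31.16)(19.3)² = 5803 rad.
Revolutions = θ/(2π) = 923.5.

≈ 924 revolutions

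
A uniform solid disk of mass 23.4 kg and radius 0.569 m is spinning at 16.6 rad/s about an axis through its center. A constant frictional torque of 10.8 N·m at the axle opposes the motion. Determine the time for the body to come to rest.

t ≈ 5.82 s

I = ½MR² = (1/2)(23.4)(0.569)² = 3.788 kg·m².
The net torque has magnitude 10.8 N·m, opposing ω.
|α| = τ/I = 10.80/3.788 = 2.851 rad/s² (deceleration).
0 = ω₀ − |α|t ⇒ t = ω₀/|α| = 16.6/2.851 = 5.822 s.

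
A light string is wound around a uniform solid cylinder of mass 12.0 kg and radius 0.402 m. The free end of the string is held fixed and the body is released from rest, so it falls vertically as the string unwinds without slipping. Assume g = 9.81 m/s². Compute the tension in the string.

T ≈ 39.2 N

Translation: Mg − T = Ma. Rotation about the center: TR = Iα with I = ½MR².
With a = αR: T = (I/R²)a = (1/2)M a, so Mg = (1 + 0.5000)Ma.
a = g/(1 + 0.5000) = 9.81/1.500 = 6.540 m/s².
T = 0.5000·M·a = (0.5000)(12.0)(6.540) = 39.24 N.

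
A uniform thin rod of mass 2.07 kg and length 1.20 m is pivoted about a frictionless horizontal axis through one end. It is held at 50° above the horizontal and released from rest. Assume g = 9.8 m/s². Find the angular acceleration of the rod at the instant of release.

α ≈ 7.87 rad/s²

About the pivot, I = (1/3)ML² = (1/3)(2.07)(1.20)² = 0.9936 kg·m².
The weight acts at the center, a distance L/2 = 0.6000 m from the pivot; τ = Mg(L/2) cos 50° = 7.824 N·m.
α = τ/I = 7.824/0.9936 = 7.874 rad/s².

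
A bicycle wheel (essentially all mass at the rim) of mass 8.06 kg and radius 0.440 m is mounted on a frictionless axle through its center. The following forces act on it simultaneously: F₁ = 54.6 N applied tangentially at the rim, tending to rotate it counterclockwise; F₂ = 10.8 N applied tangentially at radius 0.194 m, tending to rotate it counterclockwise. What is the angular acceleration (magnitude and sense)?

α ≈ 16.7 rad/s², counterclockwise

I = MR² = (8.06)(0.440)² = 1.560 kg·m².
Taking counterclockwise as positive: τ₁ = +(54.6)(0.440) = +24.02 N·m; τ₂ = +(10.8)(0.194) = +2.095 N·m.
Net torque τ = 26.12 N·m.
α = τ/I = 26.12/1.560 = 16.74 rad/s².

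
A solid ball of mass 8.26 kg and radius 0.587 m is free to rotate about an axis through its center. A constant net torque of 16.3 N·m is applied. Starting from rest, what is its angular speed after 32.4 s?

ω ≈ 464 rad/s

I = (2/5)MR² = (2/5)(8.26)(0.587)² = 1.138 kg·m².
α = τ/I = 16.3/1.138 = 14.32 rad/s².
ω = ω₀ + αt = 0 + (14.32)(32.4) = 463.9 rad/s.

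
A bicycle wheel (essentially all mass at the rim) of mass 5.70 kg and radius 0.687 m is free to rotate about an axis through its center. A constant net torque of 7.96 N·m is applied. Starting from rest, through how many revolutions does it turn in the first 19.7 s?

I = MR² = (5.70)(0.687)² = 2.690 kg·m².
α = τ/I = 7.96/2.690 = 2.959 rad/s².
θ = ½αt² = ½(2.959)(19.7)² = 574.2 rad.
Revolutions = θ/(2π) = 91.38.

≈ 91.4 revolutions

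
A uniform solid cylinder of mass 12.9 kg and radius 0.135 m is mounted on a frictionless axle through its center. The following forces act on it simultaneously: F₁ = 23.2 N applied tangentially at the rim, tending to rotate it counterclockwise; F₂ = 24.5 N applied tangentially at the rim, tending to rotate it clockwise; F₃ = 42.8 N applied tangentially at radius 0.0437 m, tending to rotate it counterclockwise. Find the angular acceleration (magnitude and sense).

I = ½MR² = (1/2)(12.9)(0.135)² = 0.1176 kg·m².
Taking counterclockwise as positive: τ₁ = +(23.2)(0.135) = +3.132 N·m; τ₂ = −(24.5)(0.135) = −3.308 N·m; τ₃ = +(42.8)(0.0437) = +1.870 N·m.
Net torque τ = 1.695 N·m.
α = τ/I = 1.695/0.1176 = 14.42 rad/s².

α ≈ 14.4 rad/s², counterclockwise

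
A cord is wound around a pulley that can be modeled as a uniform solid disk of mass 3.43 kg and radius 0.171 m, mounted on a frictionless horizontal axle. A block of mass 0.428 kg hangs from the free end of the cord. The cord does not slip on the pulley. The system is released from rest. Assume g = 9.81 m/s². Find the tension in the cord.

I = ½MR² = (1/2)(3.43)(0.171)² = 0.05015 kg·m².
Block: mg − T = ma. Pulley: TR = Iα. No-slip: a = αR, so T = (I/R²)a = 1.715·a.
Then mg = (m + 1.715)a, so a = (0.428)(9.81)/(0.428 + 1.715) = 1.959 m/s².
T = 1.715·a = 3.360 N.

T ≈ 3.36 N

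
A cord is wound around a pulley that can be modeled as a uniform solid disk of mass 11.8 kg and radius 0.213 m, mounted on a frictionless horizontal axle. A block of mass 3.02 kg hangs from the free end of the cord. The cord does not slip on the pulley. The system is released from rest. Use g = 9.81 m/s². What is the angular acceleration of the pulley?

I = ½MR² = (1/2)(11.8)(0.213)² = 0.2677 kg·m².
Block: mg − T = ma. Pulley: TR = Iα. No-slip: a = αR, so T = (I/R²)a = 5.900·a.
Then mg = (m + 5.900)a, so a = (3.02)(9.81)/(3.02 + 5.900) = 3.321 m/s².
α = a/R = 3.321/0.213 = 15.59 rad/s².

α ≈ 15.6 rad/s²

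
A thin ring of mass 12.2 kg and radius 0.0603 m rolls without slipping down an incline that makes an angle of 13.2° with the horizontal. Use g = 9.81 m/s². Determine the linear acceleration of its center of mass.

a ≈ 1.12 m/s²

Translation along the incline: Mg sinθ − f = Ma.
Rotation about the center: fR = Iα with I = MR². No-slip gives a = αR, so f = (I/R²)a = M a.
Substituting: Mg sinθ = (1 + 1.000)Ma, so a = g sinθ/(1 + 1.000) = (9.81) sin 13.2° / 2.000 = 1.120 m/s².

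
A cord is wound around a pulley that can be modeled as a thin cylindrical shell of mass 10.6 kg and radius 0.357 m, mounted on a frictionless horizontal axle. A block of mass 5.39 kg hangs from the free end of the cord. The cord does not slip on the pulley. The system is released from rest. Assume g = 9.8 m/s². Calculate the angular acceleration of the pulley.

α ≈ 9.25 rad/s²

I = MR² = (10.6)(0.357)² = 1.351 kg·m².
Block: mg − T = ma. Pulley: TR = Iα. No-slip: a = αR, so T = (I/R²)a = 10.60·a.
Then mg = (m + 10.60)a, so a = (5.39)(9.8)/(5.39 + 10.60) = 3.303 m/s².
α = a/R = 3.303/0.357 = 9.253 rad/s².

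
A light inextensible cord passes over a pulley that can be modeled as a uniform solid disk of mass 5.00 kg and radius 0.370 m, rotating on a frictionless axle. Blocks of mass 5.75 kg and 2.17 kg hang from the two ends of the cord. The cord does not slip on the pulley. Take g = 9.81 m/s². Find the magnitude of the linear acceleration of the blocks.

I = ½MR² = (1/2)(5.00)(0.370)² = 0.3422 kg·m².
Heavier block: m₁g − T₁ = m₁a. Lighter block: T₂ − m₂g = m₂a.
Pulley: (T₁ − T₂)R = Iα = I(a/R), so T₁ − T₂ = (I/R²)a = (1/2)M_p a = 2.500·a.
Adding the three: (m₁ − m₂)g = (m₁ + m₂ + 2.500)a, so a = (5.75 − 2.17)(9.81)/(5.75 + 2.17 + 2.500) = 3.370 m/s².

a ≈ 3.37 m/s²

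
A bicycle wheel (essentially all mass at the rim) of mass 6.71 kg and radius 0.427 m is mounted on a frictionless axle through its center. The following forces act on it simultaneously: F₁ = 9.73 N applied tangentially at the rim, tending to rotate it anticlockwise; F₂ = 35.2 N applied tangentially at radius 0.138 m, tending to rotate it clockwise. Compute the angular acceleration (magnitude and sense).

I = MR² = (6.71)(0.427)² = 1.223 kg·m².
Taking anticlockwise as positive: τ₁ = +(9.73)(0.427) = +4.155 N·m; τ₂ = −(35.2)(0.138) = −4.858 N·m.
Net torque τ = -0.7029 N·m.
α = τ/I = -0.7029/1.223 = -0.5745 rad/s².

α ≈ 0.575 rad/s², clockwise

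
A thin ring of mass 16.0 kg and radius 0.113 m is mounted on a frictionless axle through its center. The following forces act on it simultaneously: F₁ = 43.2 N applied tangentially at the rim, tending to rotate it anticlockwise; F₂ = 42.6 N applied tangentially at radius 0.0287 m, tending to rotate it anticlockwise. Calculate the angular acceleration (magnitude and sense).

I = MR² = (16.0)(0.113)² = 0.2043 kg·m².
Taking anticlockwise as positive: τ₁ = +(43.2)(0.113) = +4.882 N·m; τ₂ = +(42.6)(0.0287) = +1.223 N·m.
Net torque τ = 6.104 N·m.
α = τ/I = 6.104/0.2043 = 29.88 rad/s².

α ≈ 29.9 rad/s², anticlockwise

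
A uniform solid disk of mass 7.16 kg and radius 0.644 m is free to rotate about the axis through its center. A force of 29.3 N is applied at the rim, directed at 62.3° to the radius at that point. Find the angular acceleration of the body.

I = ½MR² = (1/2)(7.16)(0.644)² = 1.485 kg·m².
Only the tangential component produces torque: τ = F R sinθ = (29.3)(0.644) sin 62.3° = 16.71 N·m.
From τ = Iα: α = 16.71/1.485 = 11.25 rad/s².

α ≈ 11.3 rad/s²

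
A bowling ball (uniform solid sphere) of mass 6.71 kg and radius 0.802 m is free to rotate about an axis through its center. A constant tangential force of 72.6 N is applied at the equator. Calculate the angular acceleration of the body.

α ≈ 33.7 rad/s²

I = (2/5)MR² = (2/5)(6.71)(0.802)² = 1.726 kg·m².
τ = F R = (72.6)(0.802) = 58.23 N·m.
From τ = Iα: α = 58.23/1.726 = 33.73 rad/s².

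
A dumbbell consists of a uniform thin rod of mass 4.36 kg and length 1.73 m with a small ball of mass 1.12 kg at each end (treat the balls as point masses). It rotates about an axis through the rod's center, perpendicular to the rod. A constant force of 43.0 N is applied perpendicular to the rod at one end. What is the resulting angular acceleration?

α ≈ 13.5 rad/s²

I_rod = (1/12)ML² = (1/12)(4.36)(1.73)² = 1.087 kg·m².
I_balls = 2·m·(L/2)² = 2(1.12)(0.8650)² = 1.676 kg·m².
Total I = 2.763 kg·m².
τ = F·(L/2) = (43.0)(0.865) = 37.20 N·m.
α = τ/I = 37.20/2.763 = 13.46 rad/s².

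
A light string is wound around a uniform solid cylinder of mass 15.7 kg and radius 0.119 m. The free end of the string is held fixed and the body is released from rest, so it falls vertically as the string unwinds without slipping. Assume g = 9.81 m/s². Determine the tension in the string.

Translation: Mg − T = Ma. Rotation about the center: TR = Iα with I = ½MR².
With a = αR: T = (I/R²)a = (1/2)M a, so Mg = (1 + 0.5000)Ma.
a = g/(1 + 0.5000) = 9.81/1.500 = 6.540 m/s².
T = 0.5000·M·a = (0.5000)(15.7)(6.540) = 51.34 N.

T ≈ 51.3 N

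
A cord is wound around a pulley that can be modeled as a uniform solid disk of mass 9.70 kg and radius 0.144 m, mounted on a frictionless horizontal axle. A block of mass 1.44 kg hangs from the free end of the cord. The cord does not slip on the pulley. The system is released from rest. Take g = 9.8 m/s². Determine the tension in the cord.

I = ½MR² = (1/2)(9.70)(0.144)² = 0.1006 kg·m².
Block: mg − T = ma. Pulley: TR = Iα. No-slip: a = αR, so T = (I/R²)a = 4.850·a.
Then mg = (m + 4.850)a, so a = (1.44)(9.8)/(1.44 + 4.850) = 2.244 m/s².
T = 4.850·a = 10.88 N.

T ≈ 10.9 N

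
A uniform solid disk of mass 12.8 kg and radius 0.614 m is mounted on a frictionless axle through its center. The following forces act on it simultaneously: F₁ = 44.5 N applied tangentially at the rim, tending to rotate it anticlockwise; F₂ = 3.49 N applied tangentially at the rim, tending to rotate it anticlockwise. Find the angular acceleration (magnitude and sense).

α ≈ 12.2 rad/s², anticlockwise

I = ½MR² = (1/2)(12.8)(0.614)² = 2.413 kg·m².
Taking anticlockwise as positive: τ₁ = +(44.5)(0.614) = +27.32 N·m; τ₂ = +(3.49)(0.614) = +2.143 N·m.
Net torque τ = 29.47 N·m.
α = τ/I = 29.47/2.413 = 12.21 rad/s².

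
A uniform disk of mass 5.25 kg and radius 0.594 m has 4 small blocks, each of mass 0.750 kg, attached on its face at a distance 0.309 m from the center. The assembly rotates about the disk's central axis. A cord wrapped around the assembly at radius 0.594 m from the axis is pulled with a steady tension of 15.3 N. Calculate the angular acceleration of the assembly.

α ≈ 7.49 rad/s²

I_disk = ½MR² = ½(5.25)(0.594)² = 0.9262 kg·m².
I_blocks = 4·m·r² = 4(0.750)(0.309)² = 0.2864 kg·m².
Total I = 1.213 kg·m².
τ = F r = (15.3)(0.594) = 9.088 N·m.
α = τ/I = 9.088/1.213 = 7.495 rad/s².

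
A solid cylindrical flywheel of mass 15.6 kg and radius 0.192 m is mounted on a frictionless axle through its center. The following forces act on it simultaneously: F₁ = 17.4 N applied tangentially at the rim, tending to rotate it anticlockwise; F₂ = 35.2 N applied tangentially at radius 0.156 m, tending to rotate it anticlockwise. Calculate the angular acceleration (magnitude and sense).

α ≈ 30.7 rad/s², anticlockwise

I = ½MR² = (1/2)(15.6)(0.192)² = 0.2875 kg·m².
Taking anticlockwise as positive: τ₁ = +(17.4)(0.192) = +3.341 N·m; τ₂ = +(35.2)(0.156) = +5.491 N·m.
Net torque τ = 8.832 N·m.
α = τ/I = 8.832/0.2875 = 30.72 rad/s².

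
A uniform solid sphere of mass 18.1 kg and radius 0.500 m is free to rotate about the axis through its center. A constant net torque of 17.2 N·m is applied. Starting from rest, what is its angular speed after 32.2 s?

ω ≈ 306 rad/s

I = (2/5)MR² = (2/5)(18.1)(0.500)² = 1.810 kg·m².
α = τ/I = 17.2/1.810 = 9.503 rad/s².
ω = ω₀ + αt = 0 + (9.503)(32.2) = 306.0 rad/s.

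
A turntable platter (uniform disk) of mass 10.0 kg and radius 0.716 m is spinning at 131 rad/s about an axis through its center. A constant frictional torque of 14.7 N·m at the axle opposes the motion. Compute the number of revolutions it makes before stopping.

I = ½MR² = (1/2)(10.0)(0.716)² = 2.563 kg·m².
The net torque has magnitude 14.7 N·m, opposing ω.
|α| = τ/I = 14.70/2.563 = 5.735 rad/s² (deceleration).
ω² = ω₀² − 2|α|θ with ω = 0 ⇒ θ = ω₀²/(2|α|) = 1496 rad = 238.1 rev.

≈ 238 revolutions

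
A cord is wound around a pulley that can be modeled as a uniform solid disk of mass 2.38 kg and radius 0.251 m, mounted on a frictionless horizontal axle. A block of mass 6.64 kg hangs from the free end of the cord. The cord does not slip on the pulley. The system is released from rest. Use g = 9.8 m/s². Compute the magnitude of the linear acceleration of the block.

I = ½MR² = (1/2)(2.38)(0.251)² = 0.07497 kg·m².
Block: mg − T = ma. Pulley: TR = Iα. No-slip: a = αR, so T = (I/R²)a = 1.190·a.
Then mg = (m + 1.190)a, so a = (6.64)(9.8)/(6.64 + 1.190) = 8.311 m/s².

a ≈ 8.31 m/s²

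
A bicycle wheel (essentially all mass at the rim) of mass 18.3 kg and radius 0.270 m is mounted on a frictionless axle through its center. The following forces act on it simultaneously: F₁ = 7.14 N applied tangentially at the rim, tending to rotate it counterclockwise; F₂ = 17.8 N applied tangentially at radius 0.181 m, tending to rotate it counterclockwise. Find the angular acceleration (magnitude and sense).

α ≈ 3.86 rad/s², counterclockwise

I = MR² = (18.3)(0.270)² = 1.334 kg·m².
Taking counterclockwise as positive: τ₁ = +(7.14)(0.270) = +1.928 N·m; τ₂ = +(17.8)(0.181) = +3.222 N·m.
Net torque τ = 5.150 N·m.
α = τ/I = 5.150/1.334 = 3.860 rad/s².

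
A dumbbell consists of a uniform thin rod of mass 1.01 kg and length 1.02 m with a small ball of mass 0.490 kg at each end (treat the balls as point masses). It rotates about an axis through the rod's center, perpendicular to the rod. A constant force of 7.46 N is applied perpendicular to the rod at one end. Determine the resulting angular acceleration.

α ≈ 11.1 rad/s²

I_rod = (1/12)ML² = (1/12)(1.01)(1.02)² = 0.08757 kg·m².
I_balls = 2·m·(L/2)² = 2(0.490)(0.5100)² = 0.2549 kg·m².
Total I = 0.3425 kg·m².
τ = F·(L/2) = (7.46)(0.510) = 3.805 N·m.
α = τ/I = 3.805/0.3425 = 11.11 rad/s².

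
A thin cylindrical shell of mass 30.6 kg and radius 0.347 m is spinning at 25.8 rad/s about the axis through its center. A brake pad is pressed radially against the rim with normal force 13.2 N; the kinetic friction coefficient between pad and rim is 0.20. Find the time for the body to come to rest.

t ≈ 104 s

I = MR² = (30.6)(0.347)² = 3.685 kg·m².
Friction force f = μN = (0.20)(13.2) = 2.640 N at the rim; torque magnitude τ = fR = 0.9161 N·m, opposing ω.
|α| = τ/I = 0.9161/3.685 = 0.2486 rad/s² (deceleration).
0 = ω₀ − |α|t ⇒ t = ω₀/|α| = 25.8/0.2486 = 103.8 s.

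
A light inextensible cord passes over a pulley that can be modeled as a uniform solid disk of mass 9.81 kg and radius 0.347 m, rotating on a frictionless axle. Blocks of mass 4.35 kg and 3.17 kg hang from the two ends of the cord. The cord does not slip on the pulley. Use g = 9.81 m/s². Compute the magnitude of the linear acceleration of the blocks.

I = ½MR² = (1/2)(9.81)(0.347)² = 0.5906 kg·m².
Heavier block: m₁g − T₁ = m₁a. Lighter block: T₂ − m₂g = m₂a.
Pulley: (T₁ − T₂)R = Iα = I(a/R), so T₁ − T₂ = (I/R²)a = (1/2)M_p a = 4.905·a.
Adding the three: (m₁ − m₂)g = (m₁ + m₂ + 4.905)a, so a = (4.35 − 3.17)(9.81)/(4.35 + 3.17 + 4.905) = 0.9317 m/s².

a ≈ 0.932 m/s²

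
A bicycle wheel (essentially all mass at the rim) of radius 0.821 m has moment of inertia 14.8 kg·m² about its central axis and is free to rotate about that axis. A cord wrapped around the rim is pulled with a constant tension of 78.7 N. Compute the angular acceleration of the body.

τ = F R = (78.7)(0.821) = 64.61 N·m.
From τ = Iα: α = 64.61/14.80 = 4.366 rad/s².

α ≈ 4.37 rad/s²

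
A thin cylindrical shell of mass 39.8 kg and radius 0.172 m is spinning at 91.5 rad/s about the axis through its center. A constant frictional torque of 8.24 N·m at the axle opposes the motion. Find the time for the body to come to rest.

I = MR² = (39.8)(0.172)² = 1.177 kg·m².
The net torque has magnitude 8.24 N·m, opposing ω.
|α| = τ/I = 8.240/1.177 = 6.998 rad/s² (deceleration).
0 = ω₀ − |α|t ⇒ t = ω₀/|α| = 91.5/6.998 = 13.07 s.

t ≈ 13.1 s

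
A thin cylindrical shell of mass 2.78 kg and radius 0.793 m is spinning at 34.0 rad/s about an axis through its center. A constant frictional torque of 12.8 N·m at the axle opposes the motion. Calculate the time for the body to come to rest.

I = MR² = (2.78)(0.793)² = 1.748 kg·m².
The net torque has magnitude 12.8 N·m, opposing ω.
|α| = τ/I = 12.80/1.748 = 7.322 rad/s² (deceleration).
0 = ω₀ − |α|t ⇒ t = ω₀/|α| = 34.0/7.322 = 4.644 s.

t ≈ 4.64 s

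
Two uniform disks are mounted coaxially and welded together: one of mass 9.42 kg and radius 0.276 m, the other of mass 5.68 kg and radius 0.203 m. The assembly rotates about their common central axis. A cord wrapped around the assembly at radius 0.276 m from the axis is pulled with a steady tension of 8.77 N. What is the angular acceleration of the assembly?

α ≈ 5.09 rad/s²

I = ½M₁R₁² + ½M₂R₂² = ½(9.42)(0.276)² + ½(5.68)(0.203)² = 0.4758 kg·m².
τ = F r = (8.77)(0.276) = 2.421 N·m.
α = τ/I = 2.421/0.4758 = 5.087 rad/s².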